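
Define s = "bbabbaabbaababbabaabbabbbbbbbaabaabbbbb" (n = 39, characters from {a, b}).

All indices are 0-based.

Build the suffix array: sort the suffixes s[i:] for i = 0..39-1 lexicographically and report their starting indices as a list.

[29, 9, 5, 17, 32, 15, 30, 10, 6, 2, 12, 18, 33, 21, 38, 28, 8, 4, 16, 31, 14, 1, 11, 20, 37, 27, 7, 3, 13, 0, 19, 36, 26, 35, 25, 34, 24, 23, 22]

rank→(start, suffix):
  0 → (29, 'aabaabbbbb')
  1 → (9, 'aababbabaabbabbbbbbbaabaabbbbb')
  2 → (5, 'aabbaababbabaabbabbbbbbbaabaabbbbb')
  3 → (17, 'aabbabbbbbbbaabaabbbbb')
  4 → (32, 'aabbbbb')
  5 → (15, 'abaabbabbbbbbbaabaabbbbb')
  6 → (30, 'abaabbbbb')
  7 → (10, 'ababbabaabbabbbbbbbaabaabbbbb')
  8 → (6, 'abbaababbabaabbabbbbbbbaabaabbbbb')
  9 → (2, 'abbaabbaababbabaabbabbbbbbbaabaabbbbb')
  10 → (12, 'abbabaabbabbbbbbbaabaabbbbb')
  11 → (18, 'abbabbbbbbbaabaabbbbb')
  12 → (33, 'abbbbb')
  13 → (21, 'abbbbbbbaabaabbbbb')
  14 → (38, 'b')
  15 → (28, 'baabaabbbbb')
  16 → (8, 'baababbabaabbabbbbbbbaabaabbbbb')
  17 → (4, 'baabbaababbabaabbabbbbbbbaabaabbbbb')
  18 → (16, 'baabbabbbbbbbaabaabbbbb')
  19 → (31, 'baabbbbb')
  20 → (14, 'babaabbabbbbbbbaabaabbbbb')
  21 → (1, 'babbaabbaababbabaabbabbbbbbbaabaabbbbb')
  22 → (11, 'babbabaabbabbbbbbbaabaabbbbb')
  23 → (20, 'babbbbbbbaabaabbbbb')
  24 → (37, 'bb')
  25 → (27, 'bbaabaabbbbb')
  26 → (7, 'bbaababbabaabbabbbbbbbaabaabbbbb')
  27 → (3, 'bbaabbaababbabaabbabbbbbbbaabaabbbbb')
  28 → (13, 'bbabaabbabbbbbbbaabaabbbbb')
  29 → (0, 'bbabbaabbaababbabaabbabbbbbbbaabaabbbbb')
  30 → (19, 'bbabbbbbbbaabaabbbbb')
  31 → (36, 'bbb')
  32 → (26, 'bbbaabaabbbbb')
  33 → (35, 'bbbb')
  34 → (25, 'bbbbaabaabbbbb')
  35 → (34, 'bbbbb')
  36 → (24, 'bbbbbaabaabbbbb')
  37 → (23, 'bbbbbbaabaabbbbb')
  38 → (22, 'bbbbbbbaabaabbbbb')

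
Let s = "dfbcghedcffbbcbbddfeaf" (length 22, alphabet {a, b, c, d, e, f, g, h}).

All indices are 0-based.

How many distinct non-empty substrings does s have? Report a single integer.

235

rank | idx | suffix
   0 |  20 | af
   1 |  11 | bbcbbddfeaf
   2 |  14 | bbddfeaf
   3 |  12 | bcbbddfeaf
   4 |   2 | bcghedcffbbcbbddfeaf
   5 |  15 | bddfeaf
   6 |  13 | cbbddfeaf
   7 |   8 | cffbbcbbddfeaf
   8 |   3 | cghedcffbbcbbddfeaf
   9 |   7 | dcffbbcbbddfeaf
  10 |  16 | ddfeaf
  11 |   0 | dfbcghedcffbbcbbddfeaf
  12 |  17 | dfeaf
  13 |  19 | eaf
  14 |   6 | edcffbbcbbddfeaf
  15 |  21 | f
  16 |  10 | fbbcbbddfeaf
  17 |   1 | fbcghedcffbbcbbddfeaf
  18 |  18 | feaf
  19 |   9 | ffbbcbbddfeaf
  20 |   4 | ghedcffbbcbbddfeaf
  21 |   5 | hedcffbbcbbddfeaf

SA = [20, 11, 14, 12, 2, 15, 13, 8, 3, 7, 16, 0, 17, 19, 6, 21, 10, 1, 18, 9, 4, 5]
[i] adj suffixes → lcp
  [1] 20/11 → 0 ('')
  [2] 11/14 → 2 ('bb')
  [3] 14/12 → 1 ('b')
  [4] 12/2 → 2 ('bc')
  [5] 2/15 → 1 ('b')
  [6] 15/13 → 0 ('')
  [7] 13/8 → 1 ('c')
  [8] 8/3 → 1 ('c')
  [9] 3/7 → 0 ('')
  [10] 7/16 → 1 ('d')
  [11] 16/0 → 1 ('d')
  [12] 0/17 → 2 ('df')
  [13] 17/19 → 0 ('')
  [14] 19/6 → 1 ('e')
  [15] 6/21 → 0 ('')
  [16] 21/10 → 1 ('f')
  [17] 10/1 → 2 ('fb')
  [18] 1/18 → 1 ('f')
  [19] 18/9 → 1 ('f')
  [20] 9/4 → 0 ('')
  [21] 4/5 → 0 ('')

n(n+1)/2 = 22·23/2 = 253
Σ LCP = 0 + 0 + 2 + 1 + 2 + 1 + 0 + 1 + 1 + 0 + 1 + 1 + 2 + 0 + 1 + 0 + 1 + 2 + 1 + 1 + 0 + 0 = 18
distinct = 253 − 18 = 235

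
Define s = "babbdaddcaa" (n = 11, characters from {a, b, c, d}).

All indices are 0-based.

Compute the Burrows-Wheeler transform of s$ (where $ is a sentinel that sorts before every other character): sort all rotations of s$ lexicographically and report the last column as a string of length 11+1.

aacbd$abdbda

rank  rotation      last
    0  $babbdaddcaa  a
    1  a$babbdaddca  a
    2  aa$babbdaddc  c
    3  abbdaddcaa$b  b
    4  addcaa$babbd  d
    5  babbdaddcaa$  $
    6  bbdaddcaa$ba  a
    7  bdaddcaa$bab  b
    8  caa$babbdadd  d
    9  daddcaa$babb  b
   10  dcaa$babbdad  d
   11  ddcaa$babbda  a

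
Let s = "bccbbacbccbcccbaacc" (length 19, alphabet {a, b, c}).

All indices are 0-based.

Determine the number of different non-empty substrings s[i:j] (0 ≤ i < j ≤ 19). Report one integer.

156

rank | idx | suffix
   0 |  15 | aacc
   1 |   5 | acbccbcccbaacc
   2 |  16 | acc
   3 |  14 | baacc
   4 |   4 | bacbccbcccbaacc
   5 |   3 | bbacbccbcccbaacc
   6 |   0 | bccbbacbccbcccbaacc
   7 |   7 | bccbcccbaacc
   8 |  10 | bcccbaacc
   9 |  18 | c
  10 |  13 | cbaacc
  11 |   2 | cbbacbccbcccbaacc
  12 |   6 | cbccbcccbaacc
  13 |   9 | cbcccbaacc
  14 |  17 | cc
  15 |  12 | ccbaacc
  16 |   1 | ccbbacbccbcccbaacc
  17 |   8 | ccbcccbaacc
  18 |  11 | cccbaacc

SA = [15, 5, 16, 14, 4, 3, 0, 7, 10, 18, 13, 2, 6, 9, 17, 12, 1, 8, 11]
i: (SA[i-1],SA[i]) lcp shared
  1: (15,5) 1 'a'
  2: (5,16) 2 'ac'
  3: (16,14) 0 ''
  4: (14,4) 2 'ba'
  5: (4,3) 1 'b'
  6: (3,0) 1 'b'
  7: (0,7) 4 'bccb'
  8: (7,10) 3 'bcc'
  9: (10,18) 0 ''
  10: (18,13) 1 'c'
  11: (13,2) 2 'cb'
  12: (2,6) 2 'cb'
  13: (6,9) 4 'cbcc'
  14: (9,17) 1 'c'
  15: (17,12) 2 'cc'
  16: (12,1) 3 'ccb'
  17: (1,8) 3 'ccb'
  18: (8,11) 2 'cc'

n(n+1)/2 = 19·20/2 = 190
Σ LCP = 0 + 1 + 2 + 0 + 2 + 1 + 1 + 4 + 3 + 0 + 1 + 2 + 2 + 4 + 1 + 2 + 3 + 3 + 2 = 34
distinct = 190 − 34 = 156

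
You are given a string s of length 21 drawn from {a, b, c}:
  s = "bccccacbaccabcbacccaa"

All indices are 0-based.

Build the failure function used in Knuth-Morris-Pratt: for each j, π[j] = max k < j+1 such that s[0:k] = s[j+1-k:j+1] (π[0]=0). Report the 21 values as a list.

[0, 0, 0, 0, 0, 0, 0, 1, 0, 0, 0, 0, 1, 2, 1, 0, 0, 0, 0, 0, 0]

π[0] = 0
j=1 s[j]='c': π[1]=0 (border '')
j=2 s[j]='c': π[2]=0 (border '')
j=3 s[j]='c': π[3]=0 (border '')
j=4 s[j]='c': π[4]=0 (border '')
j=5 s[j]='a': π[5]=0 (border '')
j=6 s[j]='c': π[6]=0 (border '')
j=7 s[j]='b': π[7]=1 (border 'b')
j=8 s[j]='a': k: 1→0; π[8]=0 (border '')
j=9 s[j]='c': π[9]=0 (border '')
j=10 s[j]='c': π[10]=0 (border '')
j=11 s[j]='a': π[11]=0 (border '')
j=12 s[j]='b': π[12]=1 (border 'b')
j=13 s[j]='c': π[13]=2 (border 'bc')
j=14 s[j]='b': k: 2→0; π[14]=1 (border 'b')
j=15 s[j]='a': k: 1→0; π[15]=0 (border '')
j=16 s[j]='c': π[16]=0 (border '')
j=17 s[j]='c': π[17]=0 (border '')
j=18 s[j]='c': π[18]=0 (border '')
j=19 s[j]='a': π[19]=0 (border '')
j=20 s[j]='a': π[20]=0 (border '')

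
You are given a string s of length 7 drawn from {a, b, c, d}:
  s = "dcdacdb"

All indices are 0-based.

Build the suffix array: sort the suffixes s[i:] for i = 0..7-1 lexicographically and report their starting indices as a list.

[3, 6, 1, 4, 2, 5, 0]

sorted suffixes:
  #0 SA[0]=3  'acdb'
  #1 SA[1]=6  'b'
  #2 SA[2]=1  'cdacdb'
  #3 SA[3]=4  'cdb'
  #4 SA[4]=2  'dacdb'
  #5 SA[5]=5  'db'
  #6 SA[6]=0  'dcdacdb'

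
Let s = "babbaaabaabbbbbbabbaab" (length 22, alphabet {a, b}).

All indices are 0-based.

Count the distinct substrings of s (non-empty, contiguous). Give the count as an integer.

sorted suffixes:
  #0 SA[0]=4  'aaabaabbbbbbabbaab'
  #1 SA[1]=19  'aab'
  #2 SA[2]=5  'aabaabbbbbbabbaab'
  #3 SA[3]=8  'aabbbbbbabbaab'
  #4 SA[4]=20  'ab'
  #5 SA[5]=6  'abaabbbbbbabbaab'
  #6 SA[6]=1  'abbaaabaabbbbbbabbaab'
  #7 SA[7]=16  'abbaab'
  #8 SA[8]=9  'abbbbbbabbaab'
  #9 SA[9]=21  'b'
  #10 SA[10]=3  'baaabaabbbbbbabbaab'
  #11 SA[11]=18  'baab'
  #12 SA[12]=7  'baabbbbbbabbaab'
  #13 SA[13]=0  'babbaaabaabbbbbbabbaab'
  #14 SA[14]=15  'babbaab'
  #15 SA[15]=2  'bbaaabaabbbbbbabbaab'
  #16 SA[16]=17  'bbaab'
  #17 SA[17]=14  'bbabbaab'
  #18 SA[18]=13  'bbbabbaab'
  #19 SA[19]=12  'bbbbabbaab'
  #20 SA[20]=11  'bbbbbabbaab'
  #21 SA[21]=10  'bbbbbbabbaab'

SA = [4, 19, 5, 8, 20, 6, 1, 16, 9, 21, 3, 18, 7, 0, 15, 2, 17, 14, 13, 12, 11, 10]
[i] adj suffixes → lcp
  [1] 4/19 → 2 ('aa')
  [2] 19/5 → 3 ('aab')
  [3] 5/8 → 3 ('aab')
  [4] 8/20 → 1 ('a')
  [5] 20/6 → 2 ('ab')
  [6] 6/1 → 2 ('ab')
  [7] 1/16 → 5 ('abbaa')
  [8] 16/9 → 3 ('abb')
  [9] 9/21 → 0 ('')
  [10] 21/3 → 1 ('b')
  [11] 3/18 → 3 ('baa')
  [12] 18/7 → 4 ('baab')
  [13] 7/0 → 2 ('ba')
  [14] 0/15 → 6 ('babbaa')
  [15] 15/2 → 1 ('b')
  [16] 2/17 → 4 ('bbaa')
  [17] 17/14 → 3 ('bba')
  [18] 14/13 → 2 ('bb')
  [19] 13/12 → 3 ('bbb')
  [20] 12/11 → 4 ('bbbb')
  [21] 11/10 → 5 ('bbbbb')

n(n+1)/2 = 22·23/2 = 253
Σ LCP = 0 + 2 + 3 + 3 + 1 + 2 + 2 + 5 + 3 + 0 + 1 + 3 + 4 + 2 + 6 + 1 + 4 + 3 + 2 + 3 + 4 + 5 = 59
distinct = 253 − 59 = 194

194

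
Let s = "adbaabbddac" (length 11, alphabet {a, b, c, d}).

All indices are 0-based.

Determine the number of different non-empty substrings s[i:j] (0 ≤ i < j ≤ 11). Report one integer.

rank→(start, suffix):
  0 → (3, 'aabbddac')
  1 → (4, 'abbddac')
  2 → (9, 'ac')
  3 → (0, 'adbaabbddac')
  4 → (2, 'baabbddac')
  5 → (5, 'bbddac')
  6 → (6, 'bddac')
  7 → (10, 'c')
  8 → (8, 'dac')
  9 → (1, 'dbaabbddac')
  10 → (7, 'ddac')

SA = [3, 4, 9, 0, 2, 5, 6, 10, 8, 1, 7]
[i] adj suffixes → lcp
  [1] 3/4 → 1 ('a')
  [2] 4/9 → 1 ('a')
  [3] 9/0 → 1 ('a')
  [4] 0/2 → 0 ('')
  [5] 2/5 → 1 ('b')
  [6] 5/6 → 1 ('b')
  [7] 6/10 → 0 ('')
  [8] 10/8 → 0 ('')
  [9] 8/1 → 1 ('d')
  [10] 1/7 → 1 ('d')

n(n+1)/2 = 11·12/2 = 66
Σ LCP = 0 + 1 + 1 + 1 + 0 + 1 + 1 + 0 + 0 + 1 + 1 = 7
distinct = 66 − 7 = 59

59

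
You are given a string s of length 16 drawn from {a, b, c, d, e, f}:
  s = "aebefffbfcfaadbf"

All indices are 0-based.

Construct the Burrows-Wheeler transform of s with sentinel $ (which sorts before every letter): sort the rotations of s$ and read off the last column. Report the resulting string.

ffa$edffaabbcfbfe

rank  rotation           last
    0  $aebefffbfcfaadbf  f
    1  aadbf$aebefffbfcf  f
    2  adbf$aebefffbfcfa  a
    3  aebefffbfcfaadbf$  $
    4  befffbfcfaadbf$ae  e
    5  bf$aebefffbfcfaad  d
    6  bfcfaadbf$aebefff  f
    7  cfaadbf$aebefffbf  f
    8  dbf$aebefffbfcfaa  a
    9  ebefffbfcfaadbf$a  a
   10  efffbfcfaadbf$aeb  b
   11  f$aebefffbfcfaadb  b
   12  faadbf$aebefffbfc  c
   13  fbfcfaadbf$aebeff  f
   14  fcfaadbf$aebefffb  b
   15  ffbfcfaadbf$aebef  f
   16  fffbfcfaadbf$aebe  e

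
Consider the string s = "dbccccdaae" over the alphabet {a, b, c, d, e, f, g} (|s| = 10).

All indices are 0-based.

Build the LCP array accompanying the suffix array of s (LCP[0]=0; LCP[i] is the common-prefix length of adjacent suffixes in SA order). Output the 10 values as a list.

rank | idx | suffix
   0 |   7 | aae
   1 |   8 | ae
   2 |   1 | bccccdaae
   3 |   2 | ccccdaae
   4 |   3 | cccdaae
   5 |   4 | ccdaae
   6 |   5 | cdaae
   7 |   6 | daae
   8 |   0 | dbccccdaae
   9 |   9 | e

SA = [7, 8, 1, 2, 3, 4, 5, 6, 0, 9]
[i] adj suffixes → lcp
  [1] 7/8 → 1 ('a')
  [2] 8/1 → 0 ('')
  [3] 1/2 → 0 ('')
  [4] 2/3 → 3 ('ccc')
  [5] 3/4 → 2 ('cc')
  [6] 4/5 → 1 ('c')
  [7] 5/6 → 0 ('')
  [8] 6/0 → 1 ('d')
  [9] 0/9 → 0 ('')

[0, 1, 0, 0, 3, 2, 1, 0, 1, 0]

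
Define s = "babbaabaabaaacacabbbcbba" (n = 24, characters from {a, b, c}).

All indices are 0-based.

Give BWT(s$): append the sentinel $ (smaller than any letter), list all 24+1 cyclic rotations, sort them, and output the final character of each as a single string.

abbbbaaabccabaab$caabbaab

rank  rotation                   last
    0  $babbaabaabaaacacabbbcbba  a
    1  a$babbaabaabaaacacabbbcbb  b
    2  aaacacabbbcbba$babbaabaab  b
    3  aabaaacacabbbcbba$babbaab  b
    4  aabaabaaacacabbbcbba$babb  b
    5  aacacabbbcbba$babbaabaaba  a
    6  abaaacacabbbcbba$babbaaba  a
    7  abaabaaacacabbbcbba$babba  a
    8  abbaabaabaaacacabbbcbba$b  b
    9  abbbcbba$babbaabaabaaacac  c
   10  acabbbcbba$babbaabaabaaac  c
   11  acacabbbcbba$babbaabaabaa  a
   12  ba$babbaabaabaaacacabbbcb  b
   13  baaacacabbbcbba$babbaabaa  a
   14  baabaaacacabbbcbba$babbaa  a
   15  baabaabaaacacabbbcbba$bab  b
   16  babbaabaabaaacacabbbcbba$  $
   17  bba$babbaabaabaaacacabbbc  c
   18  bbaabaabaaacacabbbcbba$ba  a
   19  bbbcbba$babbaabaabaaacaca  a
   20  bbcbba$babbaabaabaaacacab  b
   21  bcbba$babbaabaabaaacacabb  b
   22  cabbbcbba$babbaabaabaaaca  a
   23  cacabbbcbba$babbaabaabaaa  a
   24  cbba$babbaabaabaaacacabbb  b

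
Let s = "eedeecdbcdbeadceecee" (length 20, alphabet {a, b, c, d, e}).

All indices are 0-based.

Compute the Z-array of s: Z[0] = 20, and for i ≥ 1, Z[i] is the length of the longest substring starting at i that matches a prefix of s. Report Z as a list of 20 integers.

Z[0]=20
i=1: outside box; Z[1]=1 extend→box=[1,2)
i=2: outside box; Z[2]=0
i=3: outside box; Z[3]=2 extend→box=[3,5)
i=4: min(r-i=1, Z[1]=1)=1; Z[4]=1
i=5: outside box; Z[5]=0
i=6: outside box; Z[6]=0
i=7: outside box; Z[7]=0
i=8: outside box; Z[8]=0
i=9: outside box; Z[9]=0
i=10: outside box; Z[10]=0
i=11: outside box; Z[11]=1 extend→box=[11,12)
i=12: outside box; Z[12]=0
i=13: outside box; Z[13]=0
i=14: outside box; Z[14]=0
i=15: outside box; Z[15]=2 extend→box=[15,17)
i=16: min(r-i=1, Z[1]=1)=1; Z[16]=1
i=17: outside box; Z[17]=0
i=18: outside box; Z[18]=2 extend→box=[18,20)
i=19: min(r-i=1, Z[1]=1)=1; Z[19]=1

[20, 1, 0, 2, 1, 0, 0, 0, 0, 0, 0, 1, 0, 0, 0, 2, 1, 0, 2, 1]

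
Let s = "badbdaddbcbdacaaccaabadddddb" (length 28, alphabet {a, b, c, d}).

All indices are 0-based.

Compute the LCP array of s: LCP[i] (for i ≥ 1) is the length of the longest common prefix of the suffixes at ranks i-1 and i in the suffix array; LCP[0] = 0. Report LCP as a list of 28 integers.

[0, 2, 1, 1, 2, 1, 2, 3, 0, 1, 3, 1, 1, 3, 0, 3, 1, 1, 0, 2, 1, 2, 2, 1, 3, 2, 3, 4]

rank→(start, suffix):
  0 → (18, 'aabadddddb')
  1 → (14, 'aaccaabadddddb')
  2 → (19, 'abadddddb')
  3 → (12, 'acaaccaabadddddb')
  4 → (15, 'accaabadddddb')
  5 → (1, 'adbdaddbcbdacaaccaabadddddb')
  6 → (5, 'addbcbdacaaccaabadddddb')
  7 → (21, 'adddddb')
  8 → (27, 'b')
  9 → (0, 'badbdaddbcbdacaaccaabadddddb')
  10 → (20, 'badddddb')
  11 → (8, 'bcbdacaaccaabadddddb')
  12 → (10, 'bdacaaccaabadddddb')
  13 → (3, 'bdaddbcbdacaaccaabadddddb')
  14 → (17, 'caabadddddb')
  15 → (13, 'caaccaabadddddb')
  16 → (9, 'cbdacaaccaabadddddb')
  17 → (16, 'ccaabadddddb')
  18 → (11, 'dacaaccaabadddddb')
  19 → (4, 'daddbcbdacaaccaabadddddb')
  20 → (26, 'db')
  21 → (7, 'dbcbdacaaccaabadddddb')
  22 → (2, 'dbdaddbcbdacaaccaabadddddb')
  23 → (25, 'ddb')
  24 → (6, 'ddbcbdacaaccaabadddddb')
  25 → (24, 'dddb')
  26 → (23, 'ddddb')
  27 → (22, 'dddddb')

SA = [18, 14, 19, 12, 15, 1, 5, 21, 27, 0, 20, 8, 10, 3, 17, 13, 9, 16, 11, 4, 26, 7, 2, 25, 6, 24, 23, 22]
rank  pair      lcp
   1  s[18:],s[14:]  2  'aa'
   2  s[14:],s[19:]  1  'a'
   3  s[19:],s[12:]  1  'a'
   4  s[12:],s[15:]  2  'ac'
   5  s[15:],s[1:]  1  'a'
   6  s[1:],s[5:]  2  'ad'
   7  s[5:],s[21:]  3  'add'
   8  s[21:],s[27:]  0  ''
   9  s[27:],s[0:]  1  'b'
  10  s[0:],s[20:]  3  'bad'
  11  s[20:],s[8:]  1  'b'
  12  s[8:],s[10:]  1  'b'
  13  s[10:],s[3:]  3  'bda'
  14  s[3:],s[17:]  0  ''
  15  s[17:],s[13:]  3  'caa'
  16  s[13:],s[9:]  1  'c'
  17  s[9:],s[16:]  1  'c'
  18  s[16:],s[11:]  0  ''
  19  s[11:],s[4:]  2  'da'
  20  s[4:],s[26:]  1  'd'
  21  s[26:],s[7:]  2  'db'
  22  s[7:],s[2:]  2  'db'
  23  s[2:],s[25:]  1  'd'
  24  s[25:],s[6:]  3  'ddb'
  25  s[6:],s[24:]  2  'dd'
  26  s[24:],s[23:]  3  'ddd'
  27  s[23:],s[22:]  4  'dddd'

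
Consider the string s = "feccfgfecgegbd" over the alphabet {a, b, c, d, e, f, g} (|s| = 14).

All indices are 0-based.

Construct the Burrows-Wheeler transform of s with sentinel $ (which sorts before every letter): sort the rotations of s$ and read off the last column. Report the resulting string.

dgecebffg$gcecf

rank  rotation         last
    0  $feccfgfecgegbd  d
    1  bd$feccfgfecgeg  g
    2  ccfgfecgegbd$fe  e
    3  cfgfecgegbd$fec  c
    4  cgegbd$feccfgfe  e
    5  d$feccfgfecgegb  b
    6  eccfgfecgegbd$f  f
    7  ecgegbd$feccfgf  f
    8  egbd$feccfgfecg  g
    9  feccfgfecgegbd$  $
   10  fecgegbd$feccfg  g
   11  fgfecgegbd$fecc  c
   12  gbd$feccfgfecge  e
   13  gegbd$feccfgfec  c
   14  gfecgegbd$feccf  f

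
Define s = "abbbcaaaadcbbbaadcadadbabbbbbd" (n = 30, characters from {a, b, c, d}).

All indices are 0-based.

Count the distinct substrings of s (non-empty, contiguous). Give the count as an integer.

rank→(start, suffix):
  0 → (5, 'aaaadcbbbaadcadadbabbbbbd')
  1 → (6, 'aaadcbbbaadcadadbabbbbbd')
  2 → (14, 'aadcadadbabbbbbd')
  3 → (7, 'aadcbbbaadcadadbabbbbbd')
  4 → (23, 'abbbbbd')
  5 → (0, 'abbbcaaaadcbbbaadcadadbabbbbbd')
  6 → (18, 'adadbabbbbbd')
  7 → (20, 'adbabbbbbd')
  8 → (15, 'adcadadbabbbbbd')
  9 → (8, 'adcbbbaadcadadbabbbbbd')
  10 → (13, 'baadcadadbabbbbbd')
  11 → (22, 'babbbbbd')
  12 → (12, 'bbaadcadadbabbbbbd')
  13 → (11, 'bbbaadcadadbabbbbbd')
  14 → (24, 'bbbbbd')
  15 → (25, 'bbbbd')
  16 → (1, 'bbbcaaaadcbbbaadcadadbabbbbbd')
  17 → (26, 'bbbd')
  18 → (2, 'bbcaaaadcbbbaadcadadbabbbbbd')
  19 → (27, 'bbd')
  20 → (3, 'bcaaaadcbbbaadcadadbabbbbbd')
  21 → (28, 'bd')
  22 → (4, 'caaaadcbbbaadcadadbabbbbbd')
  23 → (17, 'cadadbabbbbbd')
  24 → (10, 'cbbbaadcadadbabbbbbd')
  25 → (29, 'd')
  26 → (19, 'dadbabbbbbd')
  27 → (21, 'dbabbbbbd')
  28 → (16, 'dcadadbabbbbbd')
  29 → (9, 'dcbbbaadcadadbabbbbbd')

SA = [5, 6, 14, 7, 23, 0, 18, 20, 15, 8, 13, 22, 12, 11, 24, 25, 1, 26, 2, 27, 3, 28, 4, 17, 10, 29, 19, 21, 16, 9]
[i] adj suffixes → lcp
  [1] 5/6 → 3 ('aaa')
  [2] 6/14 → 2 ('aa')
  [3] 14/7 → 4 ('aadc')
  [4] 7/23 → 1 ('a')
  [5] 23/0 → 4 ('abbb')
  [6] 0/18 → 1 ('a')
  [7] 18/20 → 2 ('ad')
  [8] 20/15 → 2 ('ad')
  [9] 15/8 → 3 ('adc')
  [10] 8/13 → 0 ('')
  [11] 13/22 → 2 ('ba')
  [12] 22/12 → 1 ('b')
  [13] 12/11 → 2 ('bb')
  [14] 11/24 → 3 ('bbb')
  [15] 24/25 → 4 ('bbbb')
  [16] 25/1 → 3 ('bbb')
  [17] 1/26 → 3 ('bbb')
  [18] 26/2 → 2 ('bb')
  [19] 2/27 → 2 ('bb')
  [20] 27/3 → 1 ('b')
  [21] 3/28 → 1 ('b')
  [22] 28/4 → 0 ('')
  [23] 4/17 → 2 ('ca')
  [24] 17/10 → 1 ('c')
  [25] 10/29 → 0 ('')
  [26] 29/19 → 1 ('d')
  [27] 19/21 → 1 ('d')
  [28] 21/16 → 1 ('d')
  [29] 16/9 → 2 ('dc')

n(n+1)/2 = 30·31/2 = 465
Σ LCP = 0 + 3 + 2 + 4 + 1 + 4 + 1 + 2 + 2 + 3 + 0 + 2 + 1 + 2 + 3 + 4 + 3 + 3 + 2 + 2 + 1 + 1 + 0 + 2 + 1 + 0 + 1 + 1 + 1 + 2 = 54
distinct = 465 − 54 = 411

411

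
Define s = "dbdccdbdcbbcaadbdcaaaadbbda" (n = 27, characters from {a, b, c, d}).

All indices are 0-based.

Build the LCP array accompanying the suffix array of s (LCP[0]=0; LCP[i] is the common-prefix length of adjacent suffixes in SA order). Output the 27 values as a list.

[0, 1, 3, 2, 4, 1, 3, 0, 2, 1, 1, 2, 3, 3, 0, 3, 1, 1, 1, 0, 1, 2, 4, 4, 1, 2, 2]

rank | idx | suffix
   0 |  26 | a
   1 |  18 | aaaadbbda
   2 |  19 | aaadbbda
   3 |  20 | aadbbda
   4 |  12 | aadbdcaaaadbbda
   5 |  21 | adbbda
   6 |  13 | adbdcaaaadbbda
   7 |   9 | bbcaadbdcaaaadbbda
   8 |  23 | bbda
   9 |  10 | bcaadbdcaaaadbbda
  10 |  24 | bda
  11 |  15 | bdcaaaadbbda
  12 |   6 | bdcbbcaadbdcaaaadbbda
  13 |   1 | bdccdbdcbbcaadbdcaaaadbbda
  14 |  17 | caaaadbbda
  15 |  11 | caadbdcaaaadbbda
  16 |   8 | cbbcaadbdcaaaadbbda
  17 |   3 | ccdbdcbbcaadbdcaaaadbbda
  18 |   4 | cdbdcbbcaadbdcaaaadbbda
  19 |  25 | da
  20 |  22 | dbbda
  21 |  14 | dbdcaaaadbbda
  22 |   5 | dbdcbbcaadbdcaaaadbbda
  23 |   0 | dbdccdbdcbbcaadbdcaaaadbbda
  24 |  16 | dcaaaadbbda
  25 |   7 | dcbbcaadbdcaaaadbbda
  26 |   2 | dccdbdcbbcaadbdcaaaadbbda

SA = [26, 18, 19, 20, 12, 21, 13, 9, 23, 10, 24, 15, 6, 1, 17, 11, 8, 3, 4, 25, 22, 14, 5, 0, 16, 7, 2]
i: (SA[i-1],SA[i]) lcp shared
  1: (26,18) 1 'a'
  2: (18,19) 3 'aaa'
  3: (19,20) 2 'aa'
  4: (20,12) 4 'aadb'
  5: (12,21) 1 'a'
  6: (21,13) 3 'adb'
  7: (13,9) 0 ''
  8: (9,23) 2 'bb'
  9: (23,10) 1 'b'
  10: (10,24) 1 'b'
  11: (24,15) 2 'bd'
  12: (15,6) 3 'bdc'
  13: (6,1) 3 'bdc'
  14: (1,17) 0 ''
  15: (17,11) 3 'caa'
  16: (11,8) 1 'c'
  17: (8,3) 1 'c'
  18: (3,4) 1 'c'
  19: (4,25) 0 ''
  20: (25,22) 1 'd'
  21: (22,14) 2 'db'
  22: (14,5) 4 'dbdc'
  23: (5,0) 4 'dbdc'
  24: (0,16) 1 'd'
  25: (16,7) 2 'dc'
  26: (7,2) 2 'dc'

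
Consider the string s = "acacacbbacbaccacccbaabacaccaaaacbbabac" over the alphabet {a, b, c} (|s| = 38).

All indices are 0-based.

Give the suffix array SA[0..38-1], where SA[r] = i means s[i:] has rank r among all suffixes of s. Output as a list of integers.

[27, 28, 19, 29, 34, 20, 36, 0, 2, 22, 8, 30, 4, 24, 11, 14, 18, 33, 35, 21, 7, 10, 32, 6, 37, 26, 1, 3, 23, 13, 17, 9, 31, 5, 25, 12, 16, 15]

rank | idx | suffix
   0 |  27 | aaaacbbabac
   1 |  28 | aaacbbabac
   2 |  19 | aabacaccaaaacbbabac
   3 |  29 | aacbbabac
   4 |  34 | abac
   5 |  20 | abacaccaaaacbbabac
   6 |  36 | ac
   7 |   0 | acacacbbacbaccacccbaabacaccaaaacbbabac
   8 |   2 | acacbbacbaccacccbaabacaccaaaacbbabac
   9 |  22 | acaccaaaacbbabac
  10 |   8 | acbaccacccbaabacaccaaaacbbabac
  11 |  30 | acbbabac
  12 |   4 | acbbacbaccacccbaabacaccaaaacbbabac
  13 |  24 | accaaaacbbabac
  14 |  11 | accacccbaabacaccaaaacbbabac
  15 |  14 | acccbaabacaccaaaacbbabac
  16 |  18 | baabacaccaaaacbbabac
  17 |  33 | babac
  18 |  35 | bac
  19 |  21 | bacaccaaaacbbabac
  20 |   7 | bacbaccacccbaabacaccaaaacbbabac
  21 |  10 | baccacccbaabacaccaaaacbbabac
  22 |  32 | bbabac
  23 |   6 | bbacbaccacccbaabacaccaaaacbbabac
  24 |  37 | c
  25 |  26 | caaaacbbabac
  26 |   1 | cacacbbacbaccacccbaabacaccaaaacbbabac
  27 |   3 | cacbbacbaccacccbaabacaccaaaacbbabac
  28 |  23 | caccaaaacbbabac
  29 |  13 | cacccbaabacaccaaaacbbabac
  30 |  17 | cbaabacaccaaaacbbabac
  31 |   9 | cbaccacccbaabacaccaaaacbbabac
  32 |  31 | cbbabac
  33 |   5 | cbbacbaccacccbaabacaccaaaacbbabac
  34 |  25 | ccaaaacbbabac
  35 |  12 | ccacccbaabacaccaaaacbbabac
  36 |  16 | ccbaabacaccaaaacbbabac
  37 |  15 | cccbaabacaccaaaacbbabac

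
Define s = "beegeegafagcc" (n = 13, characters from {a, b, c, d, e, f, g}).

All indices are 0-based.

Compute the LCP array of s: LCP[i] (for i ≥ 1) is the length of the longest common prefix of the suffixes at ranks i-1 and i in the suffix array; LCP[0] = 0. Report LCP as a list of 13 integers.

rank→(start, suffix):
  0 → (7, 'afagcc')
  1 → (9, 'agcc')
  2 → (0, 'beegeegafagcc')
  3 → (12, 'c')
  4 → (11, 'cc')
  5 → (4, 'eegafagcc')
  6 → (1, 'eegeegafagcc')
  7 → (5, 'egafagcc')
  8 → (2, 'egeegafagcc')
  9 → (8, 'fagcc')
  10 → (6, 'gafagcc')
  11 → (10, 'gcc')
  12 → (3, 'geegafagcc')

SA = [7, 9, 0, 12, 11, 4, 1, 5, 2, 8, 6, 10, 3]
rank  pair      lcp
   1  s[7:],s[9:]  1  'a'
   2  s[9:],s[0:]  0  ''
   3  s[0:],s[12:]  0  ''
   4  s[12:],s[11:]  1  'c'
   5  s[11:],s[4:]  0  ''
   6  s[4:],s[1:]  3  'eeg'
   7  s[1:],s[5:]  1  'e'
   8  s[5:],s[2:]  2  'eg'
   9  s[2:],s[8:]  0  ''
  10  s[8:],s[6:]  0  ''
  11  s[6:],s[10:]  1  'g'
  12  s[10:],s[3:]  1  'g'

[0, 1, 0, 0, 1, 0, 3, 1, 2, 0, 0, 1, 1]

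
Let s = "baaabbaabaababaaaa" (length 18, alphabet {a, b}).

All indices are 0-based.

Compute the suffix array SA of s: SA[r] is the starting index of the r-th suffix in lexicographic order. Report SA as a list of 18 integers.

[17, 16, 15, 14, 1, 6, 9, 2, 12, 7, 10, 3, 13, 0, 5, 8, 11, 4]

rank→(start, suffix):
  0 → (17, 'a')
  1 → (16, 'aa')
  2 → (15, 'aaa')
  3 → (14, 'aaaa')
  4 → (1, 'aaabbaabaababaaaa')
  5 → (6, 'aabaababaaaa')
  6 → (9, 'aababaaaa')
  7 → (2, 'aabbaabaababaaaa')
  8 → (12, 'abaaaa')
  9 → (7, 'abaababaaaa')
  10 → (10, 'ababaaaa')
  11 → (3, 'abbaabaababaaaa')
  12 → (13, 'baaaa')
  13 → (0, 'baaabbaabaababaaaa')
  14 → (5, 'baabaababaaaa')
  15 → (8, 'baababaaaa')
  16 → (11, 'babaaaa')
  17 → (4, 'bbaabaababaaaa')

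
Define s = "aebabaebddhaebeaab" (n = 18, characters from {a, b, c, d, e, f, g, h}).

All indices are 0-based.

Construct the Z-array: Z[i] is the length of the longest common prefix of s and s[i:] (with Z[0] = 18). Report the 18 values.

[18, 0, 0, 1, 0, 3, 0, 0, 0, 0, 0, 3, 0, 0, 0, 1, 1, 0]

Z[0]=18
i=1: fresh scan; Z[1]=0
i=2: fresh scan; Z[2]=0
i=3: fresh scan; Z[3]=1 grow→box=[3,4)
i=4: fresh scan; Z[4]=0
i=5: fresh scan; Z[5]=3 grow→box=[5,8)
i=6: min(r-i=2, Z[1]=0)=0; Z[6]=0
i=7: min(r-i=1, Z[2]=0)=0; Z[7]=0
i=8: fresh scan; Z[8]=0
i=9: fresh scan; Z[9]=0
i=10: fresh scan; Z[10]=0
i=11: fresh scan; Z[11]=3 grow→box=[11,14)
i=12: min(r-i=2, Z[1]=0)=0; Z[12]=0
i=13: min(r-i=1, Z[2]=0)=0; Z[13]=0
i=14: fresh scan; Z[14]=0
i=15: fresh scan; Z[15]=1 grow→box=[15,16)
i=16: fresh scan; Z[16]=1 grow→box=[16,17)
i=17: fresh scan; Z[17]=0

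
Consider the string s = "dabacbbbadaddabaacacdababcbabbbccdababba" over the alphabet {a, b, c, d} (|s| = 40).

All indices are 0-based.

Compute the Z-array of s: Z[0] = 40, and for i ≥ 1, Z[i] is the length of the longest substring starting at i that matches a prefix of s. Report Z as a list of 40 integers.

Z[0]=40
i=1: fresh scan; Z[1]=0
i=2: fresh scan; Z[2]=0
i=3: fresh scan; Z[3]=0
i=4: fresh scan; Z[4]=0
i=5: fresh scan; Z[5]=0
i=6: fresh scan; Z[6]=0
i=7: fresh scan; Z[7]=0
i=8: fresh scan; Z[8]=0
i=9: fresh scan; Z[9]=2 extend→box=[9,11)
i=10: min(r-i=1, Z[1]=0)=0; Z[10]=0
i=11: fresh scan; Z[11]=1 extend→box=[11,12)
i=12: fresh scan; Z[12]=4 extend→box=[12,16)
i=13: min(r-i=3, Z[1]=0)=0; Z[13]=0
i=14: min(r-i=2, Z[2]=0)=0; Z[14]=0
i=15: min(r-i=1, Z[3]=0)=0; Z[15]=0
i=16: fresh scan; Z[16]=0
i=17: fresh scan; Z[17]=0
i=18: fresh scan; Z[18]=0
i=19: fresh scan; Z[19]=0
i=20: fresh scan; Z[20]=4 extend→box=[20,24)
i=21: min(r-i=3, Z[1]=0)=0; Z[21]=0
i=22: min(r-i=2, Z[2]=0)=0; Z[22]=0
i=23: min(r-i=1, Z[3]=0)=0; Z[23]=0
i=24: fresh scan; Z[24]=0
i=25: fresh scan; Z[25]=0
i=26: fresh scan; Z[26]=0
i=27: fresh scan; Z[27]=0
i=28: fresh scan; Z[28]=0
i=29: fresh scan; Z[29]=0
i=30: fresh scan; Z[30]=0
i=31: fresh scan; Z[31]=0
i=32: fresh scan; Z[32]=0
i=33: fresh scan; Z[33]=4 extend→box=[33,37)
i=34: min(r-i=3, Z[1]=0)=0; Z[34]=0
i=35: min(r-i=2, Z[2]=0)=0; Z[35]=0
i=36: min(r-i=1, Z[3]=0)=0; Z[36]=0
i=37: fresh scan; Z[37]=0
i=38: fresh scan; Z[38]=0
i=39: fresh scan; Z[39]=0

[40, 0, 0, 0, 0, 0, 0, 0, 0, 2, 0, 1, 4, 0, 0, 0, 0, 0, 0, 0, 4, 0, 0, 0, 0, 0, 0, 0, 0, 0, 0, 0, 0, 4, 0, 0, 0, 0, 0, 0]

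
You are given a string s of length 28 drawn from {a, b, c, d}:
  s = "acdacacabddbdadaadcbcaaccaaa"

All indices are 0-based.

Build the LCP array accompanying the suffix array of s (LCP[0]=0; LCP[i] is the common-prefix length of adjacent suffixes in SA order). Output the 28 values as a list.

rank | idx | suffix
   0 |  27 | a
   1 |  26 | aa
   2 |  25 | aaa
   3 |  21 | aaccaaa
   4 |  15 | aadcbcaaccaaa
   5 |   7 | abddbdadaadcbcaaccaaa
   6 |   5 | acabddbdadaadcbcaaccaaa
   7 |   3 | acacabddbdadaadcbcaaccaaa
   8 |  22 | accaaa
   9 |   0 | acdacacabddbdadaadcbcaaccaaa
  10 |  13 | adaadcbcaaccaaa
  11 |  16 | adcbcaaccaaa
  12 |  19 | bcaaccaaa
  13 |  11 | bdadaadcbcaaccaaa
  14 |   8 | bddbdadaadcbcaaccaaa
  15 |  24 | caaa
  16 |  20 | caaccaaa
  17 |   6 | cabddbdadaadcbcaaccaaa
  18 |   4 | cacabddbdadaadcbcaaccaaa
  19 |  18 | cbcaaccaaa
  20 |  23 | ccaaa
  21 |   1 | cdacacabddbdadaadcbcaaccaaa
  22 |  14 | daadcbcaaccaaa
  23 |   2 | dacacabddbdadaadcbcaaccaaa
  24 |  12 | dadaadcbcaaccaaa
  25 |  10 | dbdadaadcbcaaccaaa
  26 |  17 | dcbcaaccaaa
  27 |   9 | ddbdadaadcbcaaccaaa

SA = [27, 26, 25, 21, 15, 7, 5, 3, 22, 0, 13, 16, 19, 11, 8, 24, 20, 6, 4, 18, 23, 1, 14, 2, 12, 10, 17, 9]
[i] adj suffixes → lcp
  [1] 27/26 → 1 ('a')
  [2] 26/25 → 2 ('aa')
  [3] 25/21 → 2 ('aa')
  [4] 21/15 → 2 ('aa')
  [5] 15/7 → 1 ('a')
  [6] 7/5 → 1 ('a')
  [7] 5/3 → 3 ('aca')
  [8] 3/22 → 2 ('ac')
  [9] 22/0 → 2 ('ac')
  [10] 0/13 → 1 ('a')
  [11] 13/16 → 2 ('ad')
  [12] 16/19 → 0 ('')
  [13] 19/11 → 1 ('b')
  [14] 11/8 → 2 ('bd')
  [15] 8/24 → 0 ('')
  [16] 24/20 → 3 ('caa')
  [17] 20/6 → 2 ('ca')
  [18] 6/4 → 2 ('ca')
  [19] 4/18 → 1 ('c')
  [20] 18/23 → 1 ('c')
  [21] 23/1 → 1 ('c')
  [22] 1/14 → 0 ('')
  [23] 14/2 → 2 ('da')
  [24] 2/12 → 2 ('da')
  [25] 12/10 → 1 ('d')
  [26] 10/17 → 1 ('d')
  [27] 17/9 → 1 ('d')

[0, 1, 2, 2, 2, 1, 1, 3, 2, 2, 1, 2, 0, 1, 2, 0, 3, 2, 2, 1, 1, 1, 0, 2, 2, 1, 1, 1]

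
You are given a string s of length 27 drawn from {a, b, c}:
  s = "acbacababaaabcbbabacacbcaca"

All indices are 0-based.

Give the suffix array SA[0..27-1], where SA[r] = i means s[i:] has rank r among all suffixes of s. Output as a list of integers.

rank | idx | suffix
   0 |  26 | a
   1 |   9 | aaabcbbabacacbcaca
   2 |  10 | aabcbbabacacbcaca
   3 |   7 | abaaabcbbabacacbcaca
   4 |   5 | ababaaabcbbabacacbcaca
   5 |  16 | abacacbcaca
   6 |  11 | abcbbabacacbcaca
   7 |  24 | aca
   8 |   3 | acababaaabcbbabacacbcaca
   9 |  18 | acacbcaca
  10 |   0 | acbacababaaabcbbabacacbcaca
  11 |  20 | acbcaca
  12 |   8 | baaabcbbabacacbcaca
  13 |   6 | babaaabcbbabacacbcaca
  14 |  15 | babacacbcaca
  15 |   2 | bacababaaabcbbabacacbcaca
  16 |  17 | bacacbcaca
  17 |  14 | bbabacacbcaca
  18 |  22 | bcaca
  19 |  12 | bcbbabacacbcaca
  20 |  25 | ca
  21 |   4 | cababaaabcbbabacacbcaca
  22 |  23 | caca
  23 |  19 | cacbcaca
  24 |   1 | cbacababaaabcbbabacacbcaca
  25 |  13 | cbbabacacbcaca
  26 |  21 | cbcaca

[26, 9, 10, 7, 5, 16, 11, 24, 3, 18, 0, 20, 8, 6, 15, 2, 17, 14, 22, 12, 25, 4, 23, 19, 1, 13, 21]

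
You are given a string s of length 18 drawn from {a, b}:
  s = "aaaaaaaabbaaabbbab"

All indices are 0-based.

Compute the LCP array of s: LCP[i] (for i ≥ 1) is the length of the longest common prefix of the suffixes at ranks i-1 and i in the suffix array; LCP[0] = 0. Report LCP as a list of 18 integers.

sorted suffixes:
  #0 SA[0]=0  'aaaaaaaabbaaabbbab'
  #1 SA[1]=1  'aaaaaaabbaaabbbab'
  #2 SA[2]=2  'aaaaaabbaaabbbab'
  #3 SA[3]=3  'aaaaabbaaabbbab'
  #4 SA[4]=4  'aaaabbaaabbbab'
  #5 SA[5]=5  'aaabbaaabbbab'
  #6 SA[6]=10  'aaabbbab'
  #7 SA[7]=6  'aabbaaabbbab'
  #8 SA[8]=11  'aabbbab'
  #9 SA[9]=16  'ab'
  #10 SA[10]=7  'abbaaabbbab'
  #11 SA[11]=12  'abbbab'
  #12 SA[12]=17  'b'
  #13 SA[13]=9  'baaabbbab'
  #14 SA[14]=15  'bab'
  #15 SA[15]=8  'bbaaabbbab'
  #16 SA[16]=14  'bbab'
  #17 SA[17]=13  'bbbab'

SA = [0, 1, 2, 3, 4, 5, 10, 6, 11, 16, 7, 12, 17, 9, 15, 8, 14, 13]
rank  pair      lcp
   1  s[0:],s[1:]  7  'aaaaaaa'
   2  s[1:],s[2:]  6  'aaaaaa'
   3  s[2:],s[3:]  5  'aaaaa'
   4  s[3:],s[4:]  4  'aaaa'
   5  s[4:],s[5:]  3  'aaa'
   6  s[5:],s[10:]  5  'aaabb'
   7  s[10:],s[6:]  2  'aa'
   8  s[6:],s[11:]  4  'aabb'
   9  s[11:],s[16:]  1  'a'
  10  s[16:],s[7:]  2  'ab'
  11  s[7:],s[12:]  3  'abb'
  12  s[12:],s[17:]  0  ''
  13  s[17:],s[9:]  1  'b'
  14  s[9:],s[15:]  2  'ba'
  15  s[15:],s[8:]  1  'b'
  16  s[8:],s[14:]  3  'bba'
  17  s[14:],s[13:]  2  'bb'

[0, 7, 6, 5, 4, 3, 5, 2, 4, 1, 2, 3, 0, 1, 2, 1, 3, 2]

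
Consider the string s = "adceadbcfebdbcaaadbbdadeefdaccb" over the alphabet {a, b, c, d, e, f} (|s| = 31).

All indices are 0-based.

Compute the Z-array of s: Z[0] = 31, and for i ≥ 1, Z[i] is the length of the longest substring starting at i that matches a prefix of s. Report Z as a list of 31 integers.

[31, 0, 0, 0, 2, 0, 0, 0, 0, 0, 0, 0, 0, 0, 1, 1, 2, 0, 0, 0, 0, 2, 0, 0, 0, 0, 0, 1, 0, 0, 0]

Z[0]=31
i=1: i≥r, start 0; Z[1]=0
i=2: i≥r, start 0; Z[2]=0
i=3: i≥r, start 0; Z[3]=0
i=4: i≥r, start 0; Z[4]=2 scan→box=[4,6)
i=5: min(r-i=1, Z[1]=0)=0; Z[5]=0
i=6: i≥r, start 0; Z[6]=0
i=7: i≥r, start 0; Z[7]=0
i=8: i≥r, start 0; Z[8]=0
i=9: i≥r, start 0; Z[9]=0
i=10: i≥r, start 0; Z[10]=0
i=11: i≥r, start 0; Z[11]=0
i=12: i≥r, start 0; Z[12]=0
i=13: i≥r, start 0; Z[13]=0
i=14: i≥r, start 0; Z[14]=1 scan→box=[14,15)
i=15: i≥r, start 0; Z[15]=1 scan→box=[15,16)
i=16: i≥r, start 0; Z[16]=2 scan→box=[16,18)
i=17: min(r-i=1, Z[1]=0)=0; Z[17]=0
i=18: i≥r, start 0; Z[18]=0
i=19: i≥r, start 0; Z[19]=0
i=20: i≥r, start 0; Z[20]=0
i=21: i≥r, start 0; Z[21]=2 scan→box=[21,23)
i=22: min(r-i=1, Z[1]=0)=0; Z[22]=0
i=23: i≥r, start 0; Z[23]=0
i=24: i≥r, start 0; Z[24]=0
i=25: i≥r, start 0; Z[25]=0
i=26: i≥r, start 0; Z[26]=0
i=27: i≥r, start 0; Z[27]=1 scan→box=[27,28)
i=28: i≥r, start 0; Z[28]=0
i=29: i≥r, start 0; Z[29]=0
i=30: i≥r, start 0; Z[30]=0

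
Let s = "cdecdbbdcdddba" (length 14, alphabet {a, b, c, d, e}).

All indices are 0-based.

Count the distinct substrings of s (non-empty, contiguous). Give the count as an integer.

rank→(start, suffix):
  0 → (13, 'a')
  1 → (12, 'ba')
  2 → (5, 'bbdcdddba')
  3 → (6, 'bdcdddba')
  4 → (3, 'cdbbdcdddba')
  5 → (8, 'cdddba')
  6 → (0, 'cdecdbbdcdddba')
  7 → (11, 'dba')
  8 → (4, 'dbbdcdddba')
  9 → (7, 'dcdddba')
  10 → (10, 'ddba')
  11 → (9, 'dddba')
  12 → (1, 'decdbbdcdddba')
  13 → (2, 'ecdbbdcdddba')

SA = [13, 12, 5, 6, 3, 8, 0, 11, 4, 7, 10, 9, 1, 2]
[i] adj suffixes → lcp
  [1] 13/12 → 0 ('')
  [2] 12/5 → 1 ('b')
  [3] 5/6 → 1 ('b')
  [4] 6/3 → 0 ('')
  [5] 3/8 → 2 ('cd')
  [6] 8/0 → 2 ('cd')
  [7] 0/11 → 0 ('')
  [8] 11/4 → 2 ('db')
  [9] 4/7 → 1 ('d')
  [10] 7/10 → 1 ('d')
  [11] 10/9 → 2 ('dd')
  [12] 9/1 → 1 ('d')
  [13] 1/2 → 0 ('')

n(n+1)/2 = 14·15/2 = 105
Σ LCP = 0 + 0 + 1 + 1 + 0 + 2 + 2 + 0 + 2 + 1 + 1 + 2 + 1 + 0 = 13
distinct = 105 − 13 = 92

92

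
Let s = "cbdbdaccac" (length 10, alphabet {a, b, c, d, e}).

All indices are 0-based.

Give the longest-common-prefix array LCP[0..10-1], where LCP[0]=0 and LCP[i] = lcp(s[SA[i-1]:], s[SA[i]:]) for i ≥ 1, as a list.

[0, 2, 0, 2, 0, 1, 1, 1, 0, 1]

sorted suffixes:
  #0 SA[0]=8  'ac'
  #1 SA[1]=5  'accac'
  #2 SA[2]=3  'bdaccac'
  #3 SA[3]=1  'bdbdaccac'
  #4 SA[4]=9  'c'
  #5 SA[5]=7  'cac'
  #6 SA[6]=0  'cbdbdaccac'
  #7 SA[7]=6  'ccac'
  #8 SA[8]=4  'daccac'
  #9 SA[9]=2  'dbdaccac'

SA = [8, 5, 3, 1, 9, 7, 0, 6, 4, 2]
i: (SA[i-1],SA[i]) lcp shared
  1: (8,5) 2 'ac'
  2: (5,3) 0 ''
  3: (3,1) 2 'bd'
  4: (1,9) 0 ''
  5: (9,7) 1 'c'
  6: (7,0) 1 'c'
  7: (0,6) 1 'c'
  8: (6,4) 0 ''
  9: (4,2) 1 'd'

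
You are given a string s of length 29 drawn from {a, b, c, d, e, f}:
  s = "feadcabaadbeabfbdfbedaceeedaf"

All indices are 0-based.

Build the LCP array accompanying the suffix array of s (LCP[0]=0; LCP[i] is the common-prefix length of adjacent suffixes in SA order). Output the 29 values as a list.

rank→(start, suffix):
  0 → (7, 'aadbeabfbdfbedaceeedaf')
  1 → (5, 'abaadbeabfbdfbedaceeedaf')
  2 → (12, 'abfbdfbedaceeedaf')
  3 → (21, 'aceeedaf')
  4 → (8, 'adbeabfbdfbedaceeedaf')
  5 → (2, 'adcabaadbeabfbdfbedaceeedaf')
  6 → (27, 'af')
  7 → (6, 'baadbeabfbdfbedaceeedaf')
  8 → (15, 'bdfbedaceeedaf')
  9 → (10, 'beabfbdfbedaceeedaf')
  10 → (18, 'bedaceeedaf')
  11 → (13, 'bfbdfbedaceeedaf')
  12 → (4, 'cabaadbeabfbdfbedaceeedaf')
  13 → (22, 'ceeedaf')
  14 → (20, 'daceeedaf')
  15 → (26, 'daf')
  16 → (9, 'dbeabfbdfbedaceeedaf')
  17 → (3, 'dcabaadbeabfbdfbedaceeedaf')
  18 → (16, 'dfbedaceeedaf')
  19 → (11, 'eabfbdfbedaceeedaf')
  20 → (1, 'eadcabaadbeabfbdfbedaceeedaf')
  21 → (19, 'edaceeedaf')
  22 → (25, 'edaf')
  23 → (24, 'eedaf')
  24 → (23, 'eeedaf')
  25 → (28, 'f')
  26 → (14, 'fbdfbedaceeedaf')
  27 → (17, 'fbedaceeedaf')
  28 → (0, 'feadcabaadbeabfbdfbedaceeedaf')

SA = [7, 5, 12, 21, 8, 2, 27, 6, 15, 10, 18, 13, 4, 22, 20, 26, 9, 3, 16, 11, 1, 19, 25, 24, 23, 28, 14, 17, 0]
i: (SA[i-1],SA[i]) lcp shared
  1: (7,5) 1 'a'
  2: (5,12) 2 'ab'
  3: (12,21) 1 'a'
  4: (21,8) 1 'a'
  5: (8,2) 2 'ad'
  6: (2,27) 1 'a'
  7: (27,6) 0 ''
  8: (6,15) 1 'b'
  9: (15,10) 1 'b'
  10: (10,18) 2 'be'
  11: (18,13) 1 'b'
  12: (13,4) 0 ''
  13: (4,22) 1 'c'
  14: (22,20) 0 ''
  15: (20,26) 2 'da'
  16: (26,9) 1 'd'
  17: (9,3) 1 'd'
  18: (3,16) 1 'd'
  19: (16,11) 0 ''
  20: (11,1) 2 'ea'
  21: (1,19) 1 'e'
  22: (19,25) 3 'eda'
  23: (25,24) 1 'e'
  24: (24,23) 2 'ee'
  25: (23,28) 0 ''
  26: (28,14) 1 'f'
  27: (14,17) 2 'fb'
  28: (17,0) 1 'f'

[0, 1, 2, 1, 1, 2, 1, 0, 1, 1, 2, 1, 0, 1, 0, 2, 1, 1, 1, 0, 2, 1, 3, 1, 2, 0, 1, 2, 1]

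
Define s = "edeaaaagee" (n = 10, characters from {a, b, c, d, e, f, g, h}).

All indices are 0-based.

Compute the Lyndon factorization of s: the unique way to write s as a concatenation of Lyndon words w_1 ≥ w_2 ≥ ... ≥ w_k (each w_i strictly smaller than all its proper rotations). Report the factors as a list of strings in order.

["e", "de", "aaaagee"]

emit factor 1: 'e' (i=0, period=1)
emit factor 2: 'de' (i=1, period=2)
emit factor 3: 'aaaagee' (i=3, period=7)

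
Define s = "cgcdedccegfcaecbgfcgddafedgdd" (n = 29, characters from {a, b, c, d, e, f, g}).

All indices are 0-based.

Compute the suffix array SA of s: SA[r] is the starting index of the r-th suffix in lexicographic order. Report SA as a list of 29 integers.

rank→(start, suffix):
  0 → (12, 'aecbgfcgddafedgdd')
  1 → (22, 'afedgdd')
  2 → (15, 'bgfcgddafedgdd')
  3 → (11, 'caecbgfcgddafedgdd')
  4 → (14, 'cbgfcgddafedgdd')
  5 → (6, 'ccegfcaecbgfcgddafedgdd')
  6 → (2, 'cdedccegfcaecbgfcgddafedgdd')
  7 → (7, 'cegfcaecbgfcgddafedgdd')
  8 → (0, 'cgcdedccegfcaecbgfcgddafedgdd')
  9 → (18, 'cgddafedgdd')
  10 → (28, 'd')
  11 → (21, 'dafedgdd')
  12 → (5, 'dccegfcaecbgfcgddafedgdd')
  13 → (27, 'dd')
  14 → (20, 'ddafedgdd')
  15 → (3, 'dedccegfcaecbgfcgddafedgdd')
  16 → (25, 'dgdd')
  17 → (13, 'ecbgfcgddafedgdd')
  18 → (4, 'edccegfcaecbgfcgddafedgdd')
  19 → (24, 'edgdd')
  20 → (8, 'egfcaecbgfcgddafedgdd')
  21 → (10, 'fcaecbgfcgddafedgdd')
  22 → (17, 'fcgddafedgdd')
  23 → (23, 'fedgdd')
  24 → (1, 'gcdedccegfcaecbgfcgddafedgdd')
  25 → (26, 'gdd')
  26 → (19, 'gddafedgdd')
  27 → (9, 'gfcaecbgfcgddafedgdd')
  28 → (16, 'gfcgddafedgdd')

[12, 22, 15, 11, 14, 6, 2, 7, 0, 18, 28, 21, 5, 27, 20, 3, 25, 13, 4, 24, 8, 10, 17, 23, 1, 26, 19, 9, 16]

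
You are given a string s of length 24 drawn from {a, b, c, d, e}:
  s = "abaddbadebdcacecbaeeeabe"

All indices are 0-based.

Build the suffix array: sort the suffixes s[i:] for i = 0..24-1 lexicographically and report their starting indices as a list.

rank | idx | suffix
   0 |   0 | abaddbadebdcacecbaeeeabe
   1 |  21 | abe
   2 |  12 | acecbaeeeabe
   3 |   2 | addbadebdcacecbaeeeabe
   4 |   6 | adebdcacecbaeeeabe
   5 |  17 | aeeeabe
   6 |   1 | baddbadebdcacecbaeeeabe
   7 |   5 | badebdcacecbaeeeabe
   8 |  16 | baeeeabe
   9 |   9 | bdcacecbaeeeabe
  10 |  22 | be
  11 |  11 | cacecbaeeeabe
  12 |  15 | cbaeeeabe
  13 |  13 | cecbaeeeabe
  14 |   4 | dbadebdcacecbaeeeabe
  15 |  10 | dcacecbaeeeabe
  16 |   3 | ddbadebdcacecbaeeeabe
  17 |   7 | debdcacecbaeeeabe
  18 |  23 | e
  19 |  20 | eabe
  20 |   8 | ebdcacecbaeeeabe
  21 |  14 | ecbaeeeabe
  22 |  19 | eeabe
  23 |  18 | eeeabe

[0, 21, 12, 2, 6, 17, 1, 5, 16, 9, 22, 11, 15, 13, 4, 10, 3, 7, 23, 20, 8, 14, 19, 18]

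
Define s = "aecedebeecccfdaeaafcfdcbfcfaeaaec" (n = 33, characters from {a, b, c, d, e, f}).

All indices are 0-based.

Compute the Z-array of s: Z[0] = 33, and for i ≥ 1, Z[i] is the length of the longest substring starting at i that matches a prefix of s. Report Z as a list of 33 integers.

[33, 0, 0, 0, 0, 0, 0, 0, 0, 0, 0, 0, 0, 0, 2, 0, 1, 1, 0, 0, 0, 0, 0, 0, 0, 0, 0, 2, 0, 1, 3, 0, 0]

Z[0]=33
i=1: i≥r, start 0; Z[1]=0
i=2: i≥r, start 0; Z[2]=0
i=3: i≥r, start 0; Z[3]=0
i=4: i≥r, start 0; Z[4]=0
i=5: i≥r, start 0; Z[5]=0
i=6: i≥r, start 0; Z[6]=0
i=7: i≥r, start 0; Z[7]=0
i=8: i≥r, start 0; Z[8]=0
i=9: i≥r, start 0; Z[9]=0
i=10: i≥r, start 0; Z[10]=0
i=11: i≥r, start 0; Z[11]=0
i=12: i≥r, start 0; Z[12]=0
i=13: i≥r, start 0; Z[13]=0
i=14: i≥r, start 0; Z[14]=2 grow→box=[14,16)
i=15: min(r-i=1, Z[1]=0)=0; Z[15]=0
i=16: i≥r, start 0; Z[16]=1 grow→box=[16,17)
i=17: i≥r, start 0; Z[17]=1 grow→box=[17,18)
i=18: i≥r, start 0; Z[18]=0
i=19: i≥r, start 0; Z[19]=0
i=20: i≥r, start 0; Z[20]=0
i=21: i≥r, start 0; Z[21]=0
i=22: i≥r, start 0; Z[22]=0
i=23: i≥r, start 0; Z[23]=0
i=24: i≥r, start 0; Z[24]=0
i=25: i≥r, start 0; Z[25]=0
i=26: i≥r, start 0; Z[26]=0
i=27: i≥r, start 0; Z[27]=2 grow→box=[27,29)
i=28: min(r-i=1, Z[1]=0)=0; Z[28]=0
i=29: i≥r, start 0; Z[29]=1 grow→box=[29,30)
i=30: i≥r, start 0; Z[30]=3 grow→box=[30,33)
i=31: min(r-i=2, Z[1]=0)=0; Z[31]=0
i=32: min(r-i=1, Z[2]=0)=0; Z[32]=0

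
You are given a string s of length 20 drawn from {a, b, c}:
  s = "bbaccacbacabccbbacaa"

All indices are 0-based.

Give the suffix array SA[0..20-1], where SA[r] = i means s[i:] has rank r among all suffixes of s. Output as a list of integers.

rank→(start, suffix):
  0 → (19, 'a')
  1 → (18, 'aa')
  2 → (10, 'abccbbacaa')
  3 → (16, 'acaa')
  4 → (8, 'acabccbbacaa')
  5 → (5, 'acbacabccbbacaa')
  6 → (2, 'accacbacabccbbacaa')
  7 → (15, 'bacaa')
  8 → (7, 'bacabccbbacaa')
  9 → (1, 'baccacbacabccbbacaa')
  10 → (14, 'bbacaa')
  11 → (0, 'bbaccacbacabccbbacaa')
  12 → (11, 'bccbbacaa')
  13 → (17, 'caa')
  14 → (9, 'cabccbbacaa')
  15 → (4, 'cacbacabccbbacaa')
  16 → (6, 'cbacabccbbacaa')
  17 → (13, 'cbbacaa')
  18 → (3, 'ccacbacabccbbacaa')
  19 → (12, 'ccbbacaa')

[19, 18, 10, 16, 8, 5, 2, 15, 7, 1, 14, 0, 11, 17, 9, 4, 6, 13, 3, 12]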